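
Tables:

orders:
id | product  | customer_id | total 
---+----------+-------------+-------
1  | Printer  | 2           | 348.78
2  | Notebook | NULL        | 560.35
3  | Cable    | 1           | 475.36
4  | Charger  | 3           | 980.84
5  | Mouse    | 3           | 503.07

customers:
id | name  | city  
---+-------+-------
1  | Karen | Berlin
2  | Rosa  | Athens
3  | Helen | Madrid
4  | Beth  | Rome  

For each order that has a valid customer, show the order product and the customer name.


INNER JOIN keeps only orders rows whose customer_id matches an id in customers. Walk through each order:
  - order 1 (Printer): customer_id=2 -> matches Rosa
  - order 2 (Notebook): customer_id=NULL, no match -> dropped
  - order 3 (Cable): customer_id=1 -> matches Karen
  - order 4 (Charger): customer_id=3 -> matches Helen
  - order 5 (Mouse): customer_id=3 -> matches Helen
So 1 of 5 rows is dropped.

SQL:
SELECT a.product, b.name AS customer
FROM orders a
INNER JOIN customers b ON a.customer_id = b.id

Result:
product | customer
--------+---------
Printer | Rosa    
Cable   | Karen   
Charger | Helen   
Mouse   | Helen   


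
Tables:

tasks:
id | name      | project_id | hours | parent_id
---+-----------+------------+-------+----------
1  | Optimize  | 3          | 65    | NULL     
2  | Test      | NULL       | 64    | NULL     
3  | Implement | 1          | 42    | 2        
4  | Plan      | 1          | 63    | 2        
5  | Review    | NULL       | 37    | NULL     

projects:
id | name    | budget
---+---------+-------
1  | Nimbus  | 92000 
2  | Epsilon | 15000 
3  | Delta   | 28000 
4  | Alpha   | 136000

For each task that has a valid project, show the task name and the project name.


INNER JOIN keeps only tasks rows whose project_id matches an id in projects. Walk through each task:
  - task 1 (Optimize): project_id=3 -> matches Delta
  - task 2 (Test): project_id=NULL, no match -> dropped
  - task 3 (Implement): project_id=1 -> matches Nimbus
  - task 4 (Plan): project_id=1 -> matches Nimbus
  - task 5 (Review): project_id=NULL, no match -> dropped
So 2 of 5 rows are dropped.

SQL:
SELECT a.name, b.name AS project
FROM tasks a
INNER JOIN projects b ON a.project_id = b.id

Result:
name      | project
----------+--------
Optimize  | Delta  
Implement | Nimbus 
Plan      | Nimbus 


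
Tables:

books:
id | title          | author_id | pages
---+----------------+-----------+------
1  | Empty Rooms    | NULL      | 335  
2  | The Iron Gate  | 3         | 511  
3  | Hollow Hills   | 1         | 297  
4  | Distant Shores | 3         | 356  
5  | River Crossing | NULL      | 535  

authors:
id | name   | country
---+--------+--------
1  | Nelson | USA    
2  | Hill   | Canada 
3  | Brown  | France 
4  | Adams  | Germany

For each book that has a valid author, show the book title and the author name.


INNER JOIN keeps only books rows whose author_id matches an id in authors. Walk through each book:
  - book 1 (Empty Rooms): author_id=NULL, no match -> dropped
  - book 2 (The Iron Gate): author_id=3 -> matches Brown
  - book 3 (Hollow Hills): author_id=1 -> matches Nelson
  - book 4 (Distant Shores): author_id=3 -> matches Brown
  - book 5 (River Crossing): author_id=NULL, no match -> dropped
So 2 of 5 rows are dropped.

SQL:
SELECT a.title, b.name AS author
FROM books a
INNER JOIN authors b ON a.author_id = b.id

Result:
title          | author
---------------+-------
The Iron Gate  | Brown 
Hollow Hills   | Nelson
Distant Shores | Brown 


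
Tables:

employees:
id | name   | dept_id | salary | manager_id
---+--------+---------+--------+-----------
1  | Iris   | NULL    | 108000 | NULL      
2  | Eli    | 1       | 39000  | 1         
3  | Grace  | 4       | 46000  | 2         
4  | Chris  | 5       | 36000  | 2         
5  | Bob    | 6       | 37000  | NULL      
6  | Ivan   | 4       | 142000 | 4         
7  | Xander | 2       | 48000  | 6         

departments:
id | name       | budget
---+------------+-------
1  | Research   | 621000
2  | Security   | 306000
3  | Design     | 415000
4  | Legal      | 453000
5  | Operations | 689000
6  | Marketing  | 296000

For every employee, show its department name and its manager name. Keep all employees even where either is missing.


Two LEFT JOINs from the same base table employees: one to departments via dept_id, one to employees itself via manager_id. Both are LEFT so every employee is preserved.
Match against departments:
  - employee 1 (Iris): dept_id=NULL, no match -> kept with NULL
  - employee 2 (Eli): dept_id=1 -> matches Research
  - employee 3 (Grace): dept_id=4 -> matches Legal
  - employee 4 (Chris): dept_id=5 -> matches Operations
  - employee 5 (Bob): dept_id=6 -> matches Marketing
  - employee 6 (Ivan): dept_id=4 -> matches Legal
  - employee 7 (Xander): dept_id=2 -> matches Security
Match against employees (self):
  - employee 1 (Iris): manager_id=NULL -> NULL
  - employee 2 (Eli): manager_id=1 -> Iris
  - employee 3 (Grace): manager_id=2 -> Eli
  - employee 4 (Chris): manager_id=2 -> Eli
  - employee 5 (Bob): manager_id=NULL -> NULL
  - employee 6 (Ivan): manager_id=4 -> Chris
  - employee 7 (Xander): manager_id=6 -> Ivan

SQL:
SELECT a.name, b.name AS department, c.name AS manager
FROM employees a
LEFT JOIN departments b ON a.dept_id = b.id
LEFT JOIN employees c ON a.manager_id = c.id

Result:
name   | department | manager
-------+------------+--------
Iris   | NULL       | NULL   
Eli    | Research   | Iris   
Grace  | Legal      | Eli    
Chris  | Operations | Eli    
Bob    | Marketing  | NULL   
Ivan   | Legal      | Chris  
Xander | Security   | Ivan   


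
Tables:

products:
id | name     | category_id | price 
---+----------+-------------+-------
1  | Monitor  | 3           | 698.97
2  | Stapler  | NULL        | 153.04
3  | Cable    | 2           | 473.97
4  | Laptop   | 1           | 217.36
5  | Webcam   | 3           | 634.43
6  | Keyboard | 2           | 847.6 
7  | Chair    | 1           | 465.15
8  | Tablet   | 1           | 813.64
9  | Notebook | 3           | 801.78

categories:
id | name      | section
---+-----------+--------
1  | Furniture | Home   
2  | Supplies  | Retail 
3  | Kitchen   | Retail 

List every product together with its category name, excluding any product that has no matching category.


INNER JOIN keeps only products rows whose category_id matches an id in categories. Walk through each product:
  - product 1 (Monitor): category_id=3 -> matches Kitchen
  - product 2 (Stapler): category_id=NULL, no match -> dropped
  - product 3 (Cable): category_id=2 -> matches Supplies
  - product 4 (Laptop): category_id=1 -> matches Furniture
  - product 5 (Webcam): category_id=3 -> matches Kitchen
  - product 6 (Keyboard): category_id=2 -> matches Supplies
  - product 7 (Chair): category_id=1 -> matches Furniture
  - product 8 (Tablet): category_id=1 -> matches Furniture
  - product 9 (Notebook): category_id=3 -> matches Kitchen
So 1 of 9 rows is dropped.

SQL:
SELECT a.name, b.name AS category
FROM products a
INNER JOIN categories b ON a.category_id = b.id

Result:
name     | category 
---------+----------
Monitor  | Kitchen  
Cable    | Supplies 
Laptop   | Furniture
Webcam   | Kitchen  
Keyboard | Supplies 
Chair    | Furniture
Tablet   | Furniture
Notebook | Kitchen  


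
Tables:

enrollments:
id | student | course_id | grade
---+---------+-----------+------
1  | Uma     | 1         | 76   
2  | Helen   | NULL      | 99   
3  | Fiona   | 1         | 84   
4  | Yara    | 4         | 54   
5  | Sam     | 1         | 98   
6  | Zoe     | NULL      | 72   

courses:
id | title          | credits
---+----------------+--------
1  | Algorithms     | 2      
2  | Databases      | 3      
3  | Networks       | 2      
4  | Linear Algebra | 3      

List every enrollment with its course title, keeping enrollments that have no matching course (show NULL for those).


LEFT JOIN keeps every row from enrollments (the left table); where course_id has no match in courses, the course columns become NULL. Walk through each enrollment:
  - enrollment 1 (Uma): course_id=1 -> matches Algorithms
  - enrollment 2 (Helen): course_id=NULL, no match -> kept with NULL
  - enrollment 3 (Fiona): course_id=1 -> matches Algorithms
  - enrollment 4 (Yara): course_id=4 -> matches Linear Algebra
  - enrollment 5 (Sam): course_id=1 -> matches Algorithms
  - enrollment 6 (Zoe): course_id=NULL, no match -> kept with NULL
All 6 rows appear; 2 have NULL course.

SQL:
SELECT a.student, b.title AS course
FROM enrollments a
LEFT JOIN courses b ON a.course_id = b.id

Result:
student | course        
--------+---------------
Uma     | Algorithms    
Helen   | NULL          
Fiona   | Algorithms    
Yara    | Linear Algebra
Sam     | Algorithms    
Zoe     | NULL          


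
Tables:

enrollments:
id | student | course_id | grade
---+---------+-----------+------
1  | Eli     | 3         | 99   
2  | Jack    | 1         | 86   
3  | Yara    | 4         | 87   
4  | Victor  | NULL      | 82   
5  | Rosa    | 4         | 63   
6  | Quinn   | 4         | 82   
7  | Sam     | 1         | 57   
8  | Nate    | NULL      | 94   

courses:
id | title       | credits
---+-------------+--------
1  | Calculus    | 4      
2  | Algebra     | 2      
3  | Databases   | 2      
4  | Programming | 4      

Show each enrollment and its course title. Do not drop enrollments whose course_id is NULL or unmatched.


LEFT JOIN keeps every row from enrollments (the left table); where course_id has no match in courses, the course columns become NULL. Walk through each enrollment:
  - enrollment 1 (Eli): course_id=3 -> matches Databases
  - enrollment 2 (Jack): course_id=1 -> matches Calculus
  - enrollment 3 (Yara): course_id=4 -> matches Programming
  - enrollment 4 (Victor): course_id=NULL, no match -> kept with NULL
  - enrollment 5 (Rosa): course_id=4 -> matches Programming
  - enrollment 6 (Quinn): course_id=4 -> matches Programming
  - enrollment 7 (Sam): course_id=1 -> matches Calculus
  - enrollment 8 (Nate): course_id=NULL, no match -> kept with NULL
All 8 rows appear; 2 have NULL course.

SQL:
SELECT a.student, b.title AS course
FROM enrollments a
LEFT JOIN courses b ON a.course_id = b.id

Result:
student | course     
--------+------------
Eli     | Databases  
Jack    | Calculus   
Yara    | Programming
Victor  | NULL       
Rosa    | Programming
Quinn   | Programming
Sam     | Calculus   
Nate    | NULL       


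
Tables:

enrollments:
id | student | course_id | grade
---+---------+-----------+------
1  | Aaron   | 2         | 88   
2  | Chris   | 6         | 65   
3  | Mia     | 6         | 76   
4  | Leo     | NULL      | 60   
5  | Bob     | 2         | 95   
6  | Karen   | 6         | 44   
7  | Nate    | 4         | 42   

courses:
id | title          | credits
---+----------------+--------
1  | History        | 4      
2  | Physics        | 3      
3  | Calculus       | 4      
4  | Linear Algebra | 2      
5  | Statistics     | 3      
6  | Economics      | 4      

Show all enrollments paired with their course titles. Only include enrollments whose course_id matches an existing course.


INNER JOIN keeps only enrollments rows whose course_id matches an id in courses. Walk through each enrollment:
  - enrollment 1 (Aaron): course_id=2 -> matches Physics
  - enrollment 2 (Chris): course_id=6 -> matches Economics
  - enrollment 3 (Mia): course_id=6 -> matches Economics
  - enrollment 4 (Leo): course_id=NULL, no match -> dropped
  - enrollment 5 (Bob): course_id=2 -> matches Physics
  - enrollment 6 (Karen): course_id=6 -> matches Economics
  - enrollment 7 (Nate): course_id=4 -> matches Linear Algebra
So 1 of 7 rows is dropped.

SQL:
SELECT a.student, b.title AS course
FROM enrollments a
INNER JOIN courses b ON a.course_id = b.id

Result:
student | course        
--------+---------------
Aaron   | Physics       
Chris   | Economics     
Mia     | Economics     
Bob     | Physics       
Karen   | Economics     
Nate    | Linear Algebra


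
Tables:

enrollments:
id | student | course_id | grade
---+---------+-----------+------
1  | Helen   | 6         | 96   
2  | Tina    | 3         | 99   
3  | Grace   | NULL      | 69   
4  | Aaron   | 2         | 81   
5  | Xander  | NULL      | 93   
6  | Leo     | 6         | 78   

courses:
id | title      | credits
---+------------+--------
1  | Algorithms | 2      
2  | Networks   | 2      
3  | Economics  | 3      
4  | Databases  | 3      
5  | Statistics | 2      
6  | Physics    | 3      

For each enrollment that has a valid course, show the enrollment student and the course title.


INNER JOIN keeps only enrollments rows whose course_id matches an id in courses. Walk through each enrollment:
  - enrollment 1 (Helen): course_id=6 -> matches Physics
  - enrollment 2 (Tina): course_id=3 -> matches Economics
  - enrollment 3 (Grace): course_id=NULL, no match -> dropped
  - enrollment 4 (Aaron): course_id=2 -> matches Networks
  - enrollment 5 (Xander): course_id=NULL, no match -> dropped
  - enrollment 6 (Leo): course_id=6 -> matches Physics
So 2 of 6 rows are dropped.

SQL:
SELECT a.student, b.title AS course
FROM enrollments a
INNER JOIN courses b ON a.course_id = b.id

Result:
student | course   
--------+----------
Helen   | Physics  
Tina    | Economics
Aaron   | Networks 
Leo     | Physics  


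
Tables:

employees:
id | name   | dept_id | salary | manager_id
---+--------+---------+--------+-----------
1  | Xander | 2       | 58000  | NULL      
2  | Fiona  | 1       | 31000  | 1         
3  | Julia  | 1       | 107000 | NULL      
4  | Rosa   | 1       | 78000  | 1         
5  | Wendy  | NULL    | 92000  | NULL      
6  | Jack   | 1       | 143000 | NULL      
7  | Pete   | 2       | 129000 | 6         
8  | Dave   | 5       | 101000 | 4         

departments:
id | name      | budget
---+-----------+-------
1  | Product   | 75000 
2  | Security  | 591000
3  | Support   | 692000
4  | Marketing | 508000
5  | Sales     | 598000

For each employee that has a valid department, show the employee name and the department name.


INNER JOIN keeps only employees rows whose dept_id matches an id in departments. Walk through each employee:
  - employee 1 (Xander): dept_id=2 -> matches Security
  - employee 2 (Fiona): dept_id=1 -> matches Product
  - employee 3 (Julia): dept_id=1 -> matches Product
  - employee 4 (Rosa): dept_id=1 -> matches Product
  - employee 5 (Wendy): dept_id=NULL, no match -> dropped
  - employee 6 (Jack): dept_id=1 -> matches Product
  - employee 7 (Pete): dept_id=2 -> matches Security
  - employee 8 (Dave): dept_id=5 -> matches Sales
So 1 of 8 rows is dropped.

SQL:
SELECT a.name, b.name AS department
FROM employees a
INNER JOIN departments b ON a.dept_id = b.id

Result:
name   | department
-------+-----------
Xander | Security  
Fiona  | Product   
Julia  | Product   
Rosa   | Product   
Jack   | Product   
Pete   | Security  
Dave   | Sales     


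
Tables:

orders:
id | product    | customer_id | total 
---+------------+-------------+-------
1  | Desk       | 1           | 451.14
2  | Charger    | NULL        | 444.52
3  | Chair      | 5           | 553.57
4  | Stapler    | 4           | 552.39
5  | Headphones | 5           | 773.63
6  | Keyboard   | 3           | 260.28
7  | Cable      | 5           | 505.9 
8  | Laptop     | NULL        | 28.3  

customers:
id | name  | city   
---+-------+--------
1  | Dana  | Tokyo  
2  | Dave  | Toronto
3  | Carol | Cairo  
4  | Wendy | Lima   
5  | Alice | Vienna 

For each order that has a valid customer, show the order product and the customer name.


INNER JOIN keeps only orders rows whose customer_id matches an id in customers. Walk through each order:
  - order 1 (Desk): customer_id=1 -> matches Dana
  - order 2 (Charger): customer_id=NULL, no match -> dropped
  - order 3 (Chair): customer_id=5 -> matches Alice
  - order 4 (Stapler): customer_id=4 -> matches Wendy
  - order 5 (Headphones): customer_id=5 -> matches Alice
  - order 6 (Keyboard): customer_id=3 -> matches Carol
  - order 7 (Cable): customer_id=5 -> matches Alice
  - order 8 (Laptop): customer_id=NULL, no match -> dropped
So 2 of 8 rows are dropped.

SQL:
SELECT a.product, b.name AS customer
FROM orders a
INNER JOIN customers b ON a.customer_id = b.id

Result:
product    | customer
-----------+---------
Desk       | Dana    
Chair      | Alice   
Stapler    | Wendy   
Headphones | Alice   
Keyboard   | Carol   
Cable      | Alice   


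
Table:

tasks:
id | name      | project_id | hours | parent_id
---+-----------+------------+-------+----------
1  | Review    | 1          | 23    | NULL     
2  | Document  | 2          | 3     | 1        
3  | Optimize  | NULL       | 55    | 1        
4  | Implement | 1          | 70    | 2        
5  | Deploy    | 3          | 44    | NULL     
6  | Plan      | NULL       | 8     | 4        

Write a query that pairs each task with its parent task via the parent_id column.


This is a self-join: tasks is joined to a second copy of itself, matching each row's parent_id to another row's id. Use LEFT JOIN so rows with parent_id=NULL are kept.
  - task 1 (Review): parent_id=NULL -> NULL
  - task 2 (Document): parent_id=1 -> Review
  - task 3 (Optimize): parent_id=1 -> Review
  - task 4 (Implement): parent_id=2 -> Document
  - task 5 (Deploy): parent_id=NULL -> NULL
  - task 6 (Plan): parent_id=4 -> Implement

SQL:
SELECT a.name AS item, b.name AS parent
FROM tasks a
LEFT JOIN tasks b ON a.parent_id = b.id

Result:
item      | parent   
----------+----------
Review    | NULL     
Document  | Review   
Optimize  | Review   
Implement | Document 
Deploy    | NULL     
Plan      | Implement


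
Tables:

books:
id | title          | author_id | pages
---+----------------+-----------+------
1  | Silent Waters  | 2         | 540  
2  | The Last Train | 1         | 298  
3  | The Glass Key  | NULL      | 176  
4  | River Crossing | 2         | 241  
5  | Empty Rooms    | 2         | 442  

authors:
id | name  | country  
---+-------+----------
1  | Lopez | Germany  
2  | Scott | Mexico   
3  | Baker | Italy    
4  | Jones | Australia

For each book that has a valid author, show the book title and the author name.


INNER JOIN keeps only books rows whose author_id matches an id in authors. Walk through each book:
  - book 1 (Silent Waters): author_id=2 -> matches Scott
  - book 2 (The Last Train): author_id=1 -> matches Lopez
  - book 3 (The Glass Key): author_id=NULL, no match -> dropped
  - book 4 (River Crossing): author_id=2 -> matches Scott
  - book 5 (Empty Rooms): author_id=2 -> matches Scott
So 1 of 5 rows is dropped.

SQL:
SELECT a.title, b.name AS author
FROM books a
INNER JOIN authors b ON a.author_id = b.id

Result:
title          | author
---------------+-------
Silent Waters  | Scott 
The Last Train | Lopez 
River Crossing | Scott 
Empty Rooms    | Scott 


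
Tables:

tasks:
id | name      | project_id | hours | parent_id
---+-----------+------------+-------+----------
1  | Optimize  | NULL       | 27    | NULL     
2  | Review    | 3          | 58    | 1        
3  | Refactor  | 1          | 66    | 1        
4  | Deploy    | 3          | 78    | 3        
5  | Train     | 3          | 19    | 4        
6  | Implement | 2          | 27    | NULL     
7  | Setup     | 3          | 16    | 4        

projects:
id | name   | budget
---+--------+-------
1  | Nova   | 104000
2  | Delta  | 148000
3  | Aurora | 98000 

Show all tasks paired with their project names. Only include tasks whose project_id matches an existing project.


INNER JOIN keeps only tasks rows whose project_id matches an id in projects. Walk through each task:
  - task 1 (Optimize): project_id=NULL, no match -> dropped
  - task 2 (Review): project_id=3 -> matches Aurora
  - task 3 (Refactor): project_id=1 -> matches Nova
  - task 4 (Deploy): project_id=3 -> matches Aurora
  - task 5 (Train): project_id=3 -> matches Aurora
  - task 6 (Implement): project_id=2 -> matches Delta
  - task 7 (Setup): project_id=3 -> matches Aurora
So 1 of 7 rows is dropped.

SQL:
SELECT a.name, b.name AS project
FROM tasks a
INNER JOIN projects b ON a.project_id = b.id

Result:
name      | project
----------+--------
Review    | Aurora 
Refactor  | Nova   
Deploy    | Aurora 
Train     | Aurora 
Implement | Delta  
Setup     | Aurora 


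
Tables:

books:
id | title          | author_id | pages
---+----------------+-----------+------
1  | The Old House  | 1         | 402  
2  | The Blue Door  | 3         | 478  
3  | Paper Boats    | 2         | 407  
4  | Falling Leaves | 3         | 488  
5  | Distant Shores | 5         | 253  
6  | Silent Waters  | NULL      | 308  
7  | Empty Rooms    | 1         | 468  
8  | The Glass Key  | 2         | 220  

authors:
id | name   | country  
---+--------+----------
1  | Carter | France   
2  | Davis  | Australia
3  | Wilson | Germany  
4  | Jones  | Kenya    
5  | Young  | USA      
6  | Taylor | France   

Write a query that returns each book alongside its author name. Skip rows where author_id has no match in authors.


INNER JOIN keeps only books rows whose author_id matches an id in authors. Walk through each book:
  - book 1 (The Old House): author_id=1 -> matches Carter
  - book 2 (The Blue Door): author_id=3 -> matches Wilson
  - book 3 (Paper Boats): author_id=2 -> matches Davis
  - book 4 (Falling Leaves): author_id=3 -> matches Wilson
  - book 5 (Distant Shores): author_id=5 -> matches Young
  - book 6 (Silent Waters): author_id=NULL, no match -> dropped
  - book 7 (Empty Rooms): author_id=1 -> matches Carter
  - book 8 (The Glass Key): author_id=2 -> matches Davis
So 1 of 8 rows is dropped.

SQL:
SELECT a.title, b.name AS author
FROM books a
INNER JOIN authors b ON a.author_id = b.id

Result:
title          | author
---------------+-------
The Old House  | Carter
The Blue Door  | Wilson
Paper Boats    | Davis 
Falling Leaves | Wilson
Distant Shores | Young 
Empty Rooms    | Carter
The Glass Key  | Davis 


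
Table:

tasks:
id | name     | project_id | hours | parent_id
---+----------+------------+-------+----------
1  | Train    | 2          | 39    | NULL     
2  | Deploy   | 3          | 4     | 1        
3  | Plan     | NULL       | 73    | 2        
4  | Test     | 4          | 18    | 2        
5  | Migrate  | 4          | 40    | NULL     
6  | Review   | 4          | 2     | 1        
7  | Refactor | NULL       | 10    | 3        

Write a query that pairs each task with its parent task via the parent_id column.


This is a self-join: tasks is joined to a second copy of itself, matching each row's parent_id to another row's id. Use LEFT JOIN so rows with parent_id=NULL are kept.
  - task 1 (Train): parent_id=NULL -> NULL
  - task 2 (Deploy): parent_id=1 -> Train
  - task 3 (Plan): parent_id=2 -> Deploy
  - task 4 (Test): parent_id=2 -> Deploy
  - task 5 (Migrate): parent_id=NULL -> NULL
  - task 6 (Review): parent_id=1 -> Train
  - task 7 (Refactor): parent_id=3 -> Plan

SQL:
SELECT a.name AS item, b.name AS parent
FROM tasks a
LEFT JOIN tasks b ON a.parent_id = b.id

Result:
item     | parent
---------+-------
Train    | NULL  
Deploy   | Train 
Plan     | Deploy
Test     | Deploy
Migrate  | NULL  
Review   | Train 
Refactor | Plan  


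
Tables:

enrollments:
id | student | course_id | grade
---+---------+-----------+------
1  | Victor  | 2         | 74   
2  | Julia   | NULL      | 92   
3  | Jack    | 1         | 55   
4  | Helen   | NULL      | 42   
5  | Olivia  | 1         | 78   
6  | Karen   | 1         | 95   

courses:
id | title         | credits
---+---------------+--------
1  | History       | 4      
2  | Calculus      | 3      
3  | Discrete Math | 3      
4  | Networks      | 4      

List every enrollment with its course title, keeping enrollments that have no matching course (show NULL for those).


LEFT JOIN keeps every row from enrollments (the left table); where course_id has no match in courses, the course columns become NULL. Walk through each enrollment:
  - enrollment 1 (Victor): course_id=2 -> matches Calculus
  - enrollment 2 (Julia): course_id=NULL, no match -> kept with NULL
  - enrollment 3 (Jack): course_id=1 -> matches History
  - enrollment 4 (Helen): course_id=NULL, no match -> kept with NULL
  - enrollment 5 (Olivia): course_id=1 -> matches History
  - enrollment 6 (Karen): course_id=1 -> matches History
All 6 rows appear; 2 have NULL course.

SQL:
SELECT a.student, b.title AS course
FROM enrollments a
LEFT JOIN courses b ON a.course_id = b.id

Result:
student | course  
--------+---------
Victor  | Calculus
Julia   | NULL    
Jack    | History 
Helen   | NULL    
Olivia  | History 
Karen   | History 


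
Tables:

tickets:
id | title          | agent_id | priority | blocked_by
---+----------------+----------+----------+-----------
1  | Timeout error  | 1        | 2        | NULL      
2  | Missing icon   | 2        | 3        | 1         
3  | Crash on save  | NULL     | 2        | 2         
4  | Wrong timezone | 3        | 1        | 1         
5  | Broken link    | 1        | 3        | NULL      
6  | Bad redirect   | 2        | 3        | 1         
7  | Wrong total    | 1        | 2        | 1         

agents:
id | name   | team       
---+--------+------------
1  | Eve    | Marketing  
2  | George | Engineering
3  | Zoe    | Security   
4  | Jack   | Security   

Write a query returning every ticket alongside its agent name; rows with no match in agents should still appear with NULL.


LEFT JOIN keeps every row from tickets (the left table); where agent_id has no match in agents, the agent columns become NULL. Walk through each ticket:
  - ticket 1 (Timeout error): agent_id=1 -> matches Eve
  - ticket 2 (Missing icon): agent_id=2 -> matches George
  - ticket 3 (Crash on save): agent_id=NULL, no match -> kept with NULL
  - ticket 4 (Wrong timezone): agent_id=3 -> matches Zoe
  - ticket 5 (Broken link): agent_id=1 -> matches Eve
  - ticket 6 (Bad redirect): agent_id=2 -> matches George
  - ticket 7 (Wrong total): agent_id=1 -> matches Eve
All 7 rows appear; 1 has NULL agent.

SQL:
SELECT a.title, b.name AS agent
FROM tickets a
LEFT JOIN agents b ON a.agent_id = b.id

Result:
title          | agent 
---------------+-------
Timeout error  | Eve   
Missing icon   | George
Crash on save  | NULL  
Wrong timezone | Zoe   
Broken link    | Eve   
Bad redirect   | George
Wrong total    | Eve   


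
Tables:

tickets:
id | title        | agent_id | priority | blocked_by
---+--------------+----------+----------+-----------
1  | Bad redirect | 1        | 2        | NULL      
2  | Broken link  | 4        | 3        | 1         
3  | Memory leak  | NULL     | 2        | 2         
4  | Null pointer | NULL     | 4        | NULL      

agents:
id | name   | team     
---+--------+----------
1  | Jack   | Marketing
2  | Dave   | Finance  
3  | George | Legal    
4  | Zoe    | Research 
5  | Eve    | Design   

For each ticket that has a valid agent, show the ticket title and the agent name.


INNER JOIN keeps only tickets rows whose agent_id matches an id in agents. Walk through each ticket:
  - ticket 1 (Bad redirect): agent_id=1 -> matches Jack
  - ticket 2 (Broken link): agent_id=4 -> matches Zoe
  - ticket 3 (Memory leak): agent_id=NULL, no match -> dropped
  - ticket 4 (Null pointer): agent_id=NULL, no match -> dropped
So 2 of 4 rows are dropped.

SQL:
SELECT a.title, b.name AS agent
FROM tickets a
INNER JOIN agents b ON a.agent_id = b.id

Result:
title        | agent
-------------+------
Bad redirect | Jack 
Broken link  | Zoe  


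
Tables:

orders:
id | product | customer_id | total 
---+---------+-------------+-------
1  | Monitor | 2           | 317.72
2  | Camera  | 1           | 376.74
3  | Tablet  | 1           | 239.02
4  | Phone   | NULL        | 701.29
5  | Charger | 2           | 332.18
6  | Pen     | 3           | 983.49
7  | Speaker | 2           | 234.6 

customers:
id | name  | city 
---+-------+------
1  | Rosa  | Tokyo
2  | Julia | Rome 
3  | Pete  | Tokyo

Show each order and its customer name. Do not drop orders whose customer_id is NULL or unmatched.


LEFT JOIN keeps every row from orders (the left table); where customer_id has no match in customers, the customer columns become NULL. Walk through each order:
  - order 1 (Monitor): customer_id=2 -> matches Julia
  - order 2 (Camera): customer_id=1 -> matches Rosa
  - order 3 (Tablet): customer_id=1 -> matches Rosa
  - order 4 (Phone): customer_id=NULL, no match -> kept with NULL
  - order 5 (Charger): customer_id=2 -> matches Julia
  - order 6 (Pen): customer_id=3 -> matches Pete
  - order 7 (Speaker): customer_id=2 -> matches Julia
All 7 rows appear; 1 has NULL customer.

SQL:
SELECT a.product, b.name AS customer
FROM orders a
LEFT JOIN customers b ON a.customer_id = b.id

Result:
product | customer
--------+---------
Monitor | Julia   
Camera  | Rosa    
Tablet  | Rosa    
Phone   | NULL    
Charger | Julia   
Pen     | Pete    
Speaker | Julia   


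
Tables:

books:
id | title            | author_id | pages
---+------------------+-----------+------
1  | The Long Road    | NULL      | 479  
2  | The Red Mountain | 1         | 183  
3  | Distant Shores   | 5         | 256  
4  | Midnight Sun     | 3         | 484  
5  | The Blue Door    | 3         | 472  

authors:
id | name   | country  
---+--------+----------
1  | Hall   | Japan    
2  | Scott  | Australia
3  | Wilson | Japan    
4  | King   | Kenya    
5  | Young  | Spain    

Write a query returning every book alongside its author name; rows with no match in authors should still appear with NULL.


LEFT JOIN keeps every row from books (the left table); where author_id has no match in authors, the author columns become NULL. Walk through each book:
  - book 1 (The Long Road): author_id=NULL, no match -> kept with NULL
  - book 2 (The Red Mountain): author_id=1 -> matches Hall
  - book 3 (Distant Shores): author_id=5 -> matches Young
  - book 4 (Midnight Sun): author_id=3 -> matches Wilson
  - book 5 (The Blue Door): author_id=3 -> matches Wilson
All 5 rows appear; 1 has NULL author.

SQL:
SELECT a.title, b.name AS author
FROM books a
LEFT JOIN authors b ON a.author_id = b.id

Result:
title            | author
-----------------+-------
The Long Road    | NULL  
The Red Mountain | Hall  
Distant Shores   | Young 
Midnight Sun     | Wilson
The Blue Door    | Wilson


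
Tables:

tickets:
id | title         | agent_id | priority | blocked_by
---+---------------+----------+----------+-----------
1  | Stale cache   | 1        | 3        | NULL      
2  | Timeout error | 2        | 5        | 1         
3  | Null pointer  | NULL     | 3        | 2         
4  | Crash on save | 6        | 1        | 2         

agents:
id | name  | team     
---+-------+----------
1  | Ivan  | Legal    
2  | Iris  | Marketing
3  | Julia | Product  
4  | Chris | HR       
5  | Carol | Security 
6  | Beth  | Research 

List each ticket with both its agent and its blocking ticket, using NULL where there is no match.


Two LEFT JOINs from the same base table tickets: one to agents via agent_id, one to tickets itself via blocked_by. Both are LEFT so every ticket is preserved.
Match against agents:
  - ticket 1 (Stale cache): agent_id=1 -> matches Ivan
  - ticket 2 (Timeout error): agent_id=2 -> matches Iris
  - ticket 3 (Null pointer): agent_id=NULL, no match -> kept with NULL
  - ticket 4 (Crash on save): agent_id=6 -> matches Beth
Match against tickets (self):
  - ticket 1 (Stale cache): blocked_by=NULL -> NULL
  - ticket 2 (Timeout error): blocked_by=1 -> Stale cache
  - ticket 3 (Null pointer): blocked_by=2 -> Timeout error
  - ticket 4 (Crash on save): blocked_by=2 -> Timeout error

SQL:
SELECT a.title, b.name AS agent, c.title AS blocked_by
FROM tickets a
LEFT JOIN agents b ON a.agent_id = b.id
LEFT JOIN tickets c ON a.blocked_by = c.id

Result:
title         | agent | blocked_by   
--------------+-------+--------------
Stale cache   | Ivan  | NULL         
Timeout error | Iris  | Stale cache  
Null pointer  | NULL  | Timeout error
Crash on save | Beth  | Timeout error


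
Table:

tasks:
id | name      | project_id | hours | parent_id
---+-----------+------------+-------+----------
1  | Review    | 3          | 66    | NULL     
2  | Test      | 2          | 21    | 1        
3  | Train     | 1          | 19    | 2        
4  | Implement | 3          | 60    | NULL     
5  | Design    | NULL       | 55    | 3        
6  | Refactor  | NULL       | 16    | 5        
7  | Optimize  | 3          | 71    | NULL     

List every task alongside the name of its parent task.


This is a self-join: tasks is joined to a second copy of itself, matching each row's parent_id to another row's id. Use LEFT JOIN so rows with parent_id=NULL are kept.
  - task 1 (Review): parent_id=NULL -> NULL
  - task 2 (Test): parent_id=1 -> Review
  - task 3 (Train): parent_id=2 -> Test
  - task 4 (Implement): parent_id=NULL -> NULL
  - task 5 (Design): parent_id=3 -> Train
  - task 6 (Refactor): parent_id=5 -> Design
  - task 7 (Optimize): parent_id=NULL -> NULL

SQL:
SELECT a.name AS item, b.name AS parent
FROM tasks a
LEFT JOIN tasks b ON a.parent_id = b.id

Result:
item      | parent
----------+-------
Review    | NULL  
Test      | Review
Train     | Test  
Implement | NULL  
Design    | Train 
Refactor  | Design
Optimize  | NULL  


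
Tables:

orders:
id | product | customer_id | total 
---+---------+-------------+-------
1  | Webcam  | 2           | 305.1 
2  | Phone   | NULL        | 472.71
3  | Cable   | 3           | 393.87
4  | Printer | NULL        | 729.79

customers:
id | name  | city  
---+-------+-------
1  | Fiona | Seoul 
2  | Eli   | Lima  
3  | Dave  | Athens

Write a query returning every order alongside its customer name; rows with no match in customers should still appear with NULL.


LEFT JOIN keeps every row from orders (the left table); where customer_id has no match in customers, the customer columns become NULL. Walk through each order:
  - order 1 (Webcam): customer_id=2 -> matches Eli
  - order 2 (Phone): customer_id=NULL, no match -> kept with NULL
  - order 3 (Cable): customer_id=3 -> matches Dave
  - order 4 (Printer): customer_id=NULL, no match -> kept with NULL
All 4 rows appear; 2 have NULL customer.

SQL:
SELECT a.product, b.name AS customer
FROM orders a
LEFT JOIN customers b ON a.customer_id = b.id

Result:
product | customer
--------+---------
Webcam  | Eli     
Phone   | NULL    
Cable   | Dave    
Printer | NULL    


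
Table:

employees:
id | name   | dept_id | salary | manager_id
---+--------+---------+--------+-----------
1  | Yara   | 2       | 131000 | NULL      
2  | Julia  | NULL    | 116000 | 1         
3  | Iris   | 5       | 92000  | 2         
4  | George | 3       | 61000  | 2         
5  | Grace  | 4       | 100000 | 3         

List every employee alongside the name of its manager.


This is a self-join: employees is joined to a second copy of itself, matching each row's manager_id to another row's id. Use LEFT JOIN so rows with manager_id=NULL are kept.
  - employee 1 (Yara): manager_id=NULL -> NULL
  - employee 2 (Julia): manager_id=1 -> Yara
  - employee 3 (Iris): manager_id=2 -> Julia
  - employee 4 (George): manager_id=2 -> Julia
  - employee 5 (Grace): manager_id=3 -> Iris

SQL:
SELECT a.name AS item, b.name AS manager
FROM employees a
LEFT JOIN employees b ON a.manager_id = b.id

Result:
item   | manager
-------+--------
Yara   | NULL   
Julia  | Yara   
Iris   | Julia  
George | Julia  
Grace  | Iris   


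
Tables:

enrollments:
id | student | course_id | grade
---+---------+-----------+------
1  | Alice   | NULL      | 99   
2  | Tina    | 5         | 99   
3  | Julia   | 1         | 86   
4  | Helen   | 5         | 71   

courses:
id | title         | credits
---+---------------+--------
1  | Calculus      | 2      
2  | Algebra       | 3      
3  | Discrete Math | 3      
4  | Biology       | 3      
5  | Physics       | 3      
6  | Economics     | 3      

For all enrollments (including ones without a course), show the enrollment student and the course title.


LEFT JOIN keeps every row from enrollments (the left table); where course_id has no match in courses, the course columns become NULL. Walk through each enrollment:
  - enrollment 1 (Alice): course_id=NULL, no match -> kept with NULL
  - enrollment 2 (Tina): course_id=5 -> matches Physics
  - enrollment 3 (Julia): course_id=1 -> matches Calculus
  - enrollment 4 (Helen): course_id=5 -> matches Physics
All 4 rows appear; 1 has NULL course.

SQL:
SELECT a.student, b.title AS course
FROM enrollments a
LEFT JOIN courses b ON a.course_id = b.id

Result:
student | course  
--------+---------
Alice   | NULL    
Tina    | Physics 
Julia   | Calculus
Helen   | Physics 


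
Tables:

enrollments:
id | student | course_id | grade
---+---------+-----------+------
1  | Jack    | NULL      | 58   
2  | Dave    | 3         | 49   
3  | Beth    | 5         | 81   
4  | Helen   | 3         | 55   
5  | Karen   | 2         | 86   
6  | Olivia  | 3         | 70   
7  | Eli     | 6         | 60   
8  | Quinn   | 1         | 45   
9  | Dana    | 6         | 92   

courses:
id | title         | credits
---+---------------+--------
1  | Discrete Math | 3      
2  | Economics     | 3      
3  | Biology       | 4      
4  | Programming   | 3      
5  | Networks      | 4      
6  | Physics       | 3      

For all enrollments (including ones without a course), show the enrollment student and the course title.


LEFT JOIN keeps every row from enrollments (the left table); where course_id has no match in courses, the course columns become NULL. Walk through each enrollment:
  - enrollment 1 (Jack): course_id=NULL, no match -> kept with NULL
  - enrollment 2 (Dave): course_id=3 -> matches Biology
  - enrollment 3 (Beth): course_id=5 -> matches Networks
  - enrollment 4 (Helen): course_id=3 -> matches Biology
  - enrollment 5 (Karen): course_id=2 -> matches Economics
  - enrollment 6 (Olivia): course_id=3 -> matches Biology
  - enrollment 7 (Eli): course_id=6 -> matches Physics
  - enrollment 8 (Quinn): course_id=1 -> matches Discrete Math
  - enrollment 9 (Dana): course_id=6 -> matches Physics
All 9 rows appear; 1 has NULL course.

SQL:
SELECT a.student, b.title AS course
FROM enrollments a
LEFT JOIN courses b ON a.course_id = b.id

Result:
student | course       
--------+--------------
Jack    | NULL         
Dave    | Biology      
Beth    | Networks     
Helen   | Biology      
Karen   | Economics    
Olivia  | Biology      
Eli     | Physics      
Quinn   | Discrete Math
Dana    | Physics      


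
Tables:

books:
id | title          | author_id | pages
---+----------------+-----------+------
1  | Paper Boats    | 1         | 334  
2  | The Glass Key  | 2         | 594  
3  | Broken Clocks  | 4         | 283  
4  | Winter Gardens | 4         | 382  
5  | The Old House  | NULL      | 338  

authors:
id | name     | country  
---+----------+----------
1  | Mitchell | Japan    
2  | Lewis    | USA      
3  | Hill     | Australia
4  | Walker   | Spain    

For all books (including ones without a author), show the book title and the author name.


LEFT JOIN keeps every row from books (the left table); where author_id has no match in authors, the author columns become NULL. Walk through each book:
  - book 1 (Paper Boats): author_id=1 -> matches Mitchell
  - book 2 (The Glass Key): author_id=2 -> matches Lewis
  - book 3 (Broken Clocks): author_id=4 -> matches Walker
  - book 4 (Winter Gardens): author_id=4 -> matches Walker
  - book 5 (The Old House): author_id=NULL, no match -> kept with NULL
All 5 rows appear; 1 has NULL author.

SQL:
SELECT a.title, b.name AS author
FROM books a
LEFT JOIN authors b ON a.author_id = b.id

Result:
title          | author  
---------------+---------
Paper Boats    | Mitchell
The Glass Key  | Lewis   
Broken Clocks  | Walker  
Winter Gardens | Walker  
The Old House  | NULL    


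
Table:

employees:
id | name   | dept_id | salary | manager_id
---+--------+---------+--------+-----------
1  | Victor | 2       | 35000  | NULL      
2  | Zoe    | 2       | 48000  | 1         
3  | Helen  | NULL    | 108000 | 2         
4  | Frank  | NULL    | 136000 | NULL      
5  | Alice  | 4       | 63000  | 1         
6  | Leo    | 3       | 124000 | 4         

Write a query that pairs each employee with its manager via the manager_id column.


This is a self-join: employees is joined to a second copy of itself, matching each row's manager_id to another row's id. Use LEFT JOIN so rows with manager_id=NULL are kept.
  - employee 1 (Victor): manager_id=NULL -> NULL
  - employee 2 (Zoe): manager_id=1 -> Victor
  - employee 3 (Helen): manager_id=2 -> Zoe
  - employee 4 (Frank): manager_id=NULL -> NULL
  - employee 5 (Alice): manager_id=1 -> Victor
  - employee 6 (Leo): manager_id=4 -> Frank

SQL:
SELECT a.name AS item, b.name AS manager
FROM employees a
LEFT JOIN employees b ON a.manager_id = b.id

Result:
item   | manager
-------+--------
Victor | NULL   
Zoe    | Victor 
Helen  | Zoe    
Frank  | NULL   
Alice  | Victor 
Leo    | Frank  
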